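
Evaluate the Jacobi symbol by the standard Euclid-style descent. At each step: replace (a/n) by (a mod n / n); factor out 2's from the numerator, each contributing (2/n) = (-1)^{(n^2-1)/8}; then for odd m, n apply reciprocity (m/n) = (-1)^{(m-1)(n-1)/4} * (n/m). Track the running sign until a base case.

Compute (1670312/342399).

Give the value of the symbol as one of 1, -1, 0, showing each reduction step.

(1670312/342399) = (300716/342399)   [reduce mod 342399]
300716 = 2^2·75179; (2/342399) = +1 since 342399 mod 8 = 7, so (300716/342399) = (+1)^2·(75179/342399); sign now +1
reciprocity: (75179/342399) = -1·(342399/75179) since 75179 mod 4 = 3, 342399 mod 4 = 3; sign now -1
(342399/75179) = (41683/75179)   [reduce mod 75179]
reciprocity: (41683/75179) = -1·(75179/41683) since 41683 mod 4 = 3, 75179 mod 4 = 3; sign now +1
(75179/41683) = (33496/41683)   [reduce mod 41683]
33496 = 2^3·4187; (2/41683) = -1 since 41683 mod 8 = 3, so (33496/41683) = (-1)^3·(4187/41683); sign now -1
reciprocity: (4187/41683) = -1·(41683/4187) since 4187 mod 4 = 3, 41683 mod 4 = 3; sign now +1
(41683/4187) = (4000/4187)   [reduce mod 4187]
4000 = 2^5·125; (2/4187) = -1 since 4187 mod 8 = 3, so (4000/4187) = (-1)^5·(125/4187); sign now -1
reciprocity: (125/4187) = +1·(4187/125) since 125 mod 4 = 1, 4187 mod 4 = 3; sign now -1
(4187/125) = (62/125)   [reduce mod 125]
62 = 2^1·31; (2/125) = -1 since 125 mod 8 = 5, so (62/125) = (-1)^1·(31/125); sign now +1
reciprocity: (31/125) = +1·(125/31) since 31 mod 4 = 3, 125 mod 4 = 1; sign now +1
(125/31) = (1/31)   [reduce mod 31]
(1/31) = 1; final value = sign = +1

1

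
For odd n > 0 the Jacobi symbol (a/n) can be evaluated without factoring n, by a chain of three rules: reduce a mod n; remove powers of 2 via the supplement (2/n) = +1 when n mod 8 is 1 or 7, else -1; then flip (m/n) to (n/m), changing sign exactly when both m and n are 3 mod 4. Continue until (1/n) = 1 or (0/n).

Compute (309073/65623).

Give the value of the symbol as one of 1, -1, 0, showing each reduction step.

(309073/65623): 309073 mod 65623 = 46581, so (309073/65623) = (46581/65623)
flip (46581/65623) -> (65623/46581): both odd, 46581 mod 4 = 1, 65623 mod 4 = 3, so the flip contributes +1; sign now +1
(65623/46581): 65623 mod 46581 = 19042, so (65623/46581) = (19042/46581)
factor out 2^1: 19042 = 2^1·9521; with 46581 mod 8 = 5, (2/46581) = -1; sign now -1; continue with (9521/46581)
flip (9521/46581) -> (46581/9521): both odd, 9521 mod 4 = 1, 46581 mod 4 = 1, so the flip contributes +1; sign now -1
(46581/9521): 46581 mod 9521 = 8497, so (46581/9521) = (8497/9521)
flip (8497/9521) -> (9521/8497): both odd, 8497 mod 4 = 1, 9521 mod 4 = 1, so the flip contributes +1; sign now -1
(9521/8497): 9521 mod 8497 = 1024, so (9521/8497) = (1024/8497)
factor out 2^10: 1024 = 2^10·1; with 8497 mod 8 = 1, (2/8497) = +1; sign now -1; continue with (1/8497)
reached (1/8497) = 1, so the symbol is -1

-1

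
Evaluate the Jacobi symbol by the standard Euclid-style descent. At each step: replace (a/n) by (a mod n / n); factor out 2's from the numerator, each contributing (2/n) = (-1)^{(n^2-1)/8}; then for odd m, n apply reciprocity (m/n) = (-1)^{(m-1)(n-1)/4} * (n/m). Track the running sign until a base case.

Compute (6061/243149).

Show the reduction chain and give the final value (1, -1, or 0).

flip (6061/243149) -> (243149/6061): both odd, 6061 mod 4 = 1, 243149 mod 4 = 1, so the flip contributes +1; sign now +1
(243149/6061): 243149 mod 6061 = 709, so (243149/6061) = (709/6061)
flip (709/6061) -> (6061/709): both odd, 709 mod 4 = 1, 6061 mod 4 = 1, so the flip contributes +1; sign now +1
(6061/709): 6061 mod 709 = 389, so (6061/709) = (389/709)
flip (389/709) -> (709/389): both odd, 389 mod 4 = 1, 709 mod 4 = 1, so the flip contributes +1; sign now +1
(709/389): 709 mod 389 = 320, so (709/389) = (320/389)
factor out 2^6: 320 = 2^6·5; with 389 mod 8 = 5, (2/389) = -1; sign now +1; continue with (5/389)
flip (5/389) -> (389/5): both odd, 5 mod 4 = 1, 389 mod 4 = 1, so the flip contributes +1; sign now +1
(389/5): 389 mod 5 = 4, so (389/5) = (4/5)
factor out 2^2: 4 = 2^2·1; with 5 mod 8 = 5, (2/5) = -1; sign now +1; continue with (1/5)
reached (1/5) = 1, so the symbol is +1

1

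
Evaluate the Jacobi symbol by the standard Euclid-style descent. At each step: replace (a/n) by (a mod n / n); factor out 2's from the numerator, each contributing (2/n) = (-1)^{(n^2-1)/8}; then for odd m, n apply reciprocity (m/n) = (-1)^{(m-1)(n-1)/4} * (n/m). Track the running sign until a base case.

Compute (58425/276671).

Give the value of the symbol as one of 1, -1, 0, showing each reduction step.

-1

flip (58425/276671) -> (276671/58425): both odd, 58425 mod 4 = 1, 276671 mod 4 = 3, so the flip contributes +1; sign now +1
(276671/58425): 276671 mod 58425 = 42971, so (276671/58425) = (42971/58425)
flip (42971/58425) -> (58425/42971): both odd, 42971 mod 4 = 3, 58425 mod 4 = 1, so the flip contributes +1; sign now +1
(58425/42971): 58425 mod 42971 = 15454, so (58425/42971) = (15454/42971)
factor out 2^1: 15454 = 2^1·7727; with 42971 mod 8 = 3, (2/42971) = -1; sign now -1; continue with (7727/42971)
flip (7727/42971) -> (42971/7727): both odd, 7727 mod 4 = 3, 42971 mod 4 = 3, so the flip contributes -1; sign now +1
(42971/7727): 42971 mod 7727 = 4336, so (42971/7727) = (4336/7727)
factor out 2^4: 4336 = 2^4·271; with 7727 mod 8 = 7, (2/7727) = +1; sign now +1; continue with (271/7727)
flip (271/7727) -> (7727/271): both odd, 271 mod 4 = 3, 7727 mod 4 = 3, so the flip contributes -1; sign now -1
(7727/271): 7727 mod 271 = 139, so (7727/271) = (139/271)
flip (139/271) -> (271/139): both odd, 139 mod 4 = 3, 271 mod 4 = 3, so the flip contributes -1; sign now +1
(271/139): 271 mod 139 = 132, so (271/139) = (132/139)
factor out 2^2: 132 = 2^2·33; with 139 mod 8 = 3, (2/139) = -1; sign now +1; continue with (33/139)
flip (33/139) -> (139/33): both odd, 33 mod 4 = 1, 139 mod 4 = 3, so the flip contributes +1; sign now +1
(139/33): 139 mod 33 = 7, so (139/33) = (7/33)
flip (7/33) -> (33/7): both odd, 7 mod 4 = 3, 33 mod 4 = 1, so the flip contributes +1; sign now +1
(33/7): 33 mod 7 = 5, so (33/7) = (5/7)
flip (5/7) -> (7/5): both odd, 5 mod 4 = 1, 7 mod 4 = 3, so the flip contributes +1; sign now +1
(7/5): 7 mod 5 = 2, so (7/5) = (2/5)
factor out 2^1: 2 = 2^1·1; with 5 mod 8 = 5, (2/5) = -1; sign now -1; continue with (1/5)
reached (1/5) = 1, so the symbol is -1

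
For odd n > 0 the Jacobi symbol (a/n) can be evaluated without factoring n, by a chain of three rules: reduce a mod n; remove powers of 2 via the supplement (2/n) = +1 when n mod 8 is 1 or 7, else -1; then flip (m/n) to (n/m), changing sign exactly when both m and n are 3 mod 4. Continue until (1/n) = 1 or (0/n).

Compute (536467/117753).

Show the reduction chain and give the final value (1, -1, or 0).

1

(536467/117753) = (65455/117753)   [reduce mod 117753]
reciprocity: (65455/117753) = +1·(117753/65455) since 65455 mod 4 = 3, 117753 mod 4 = 1; sign now +1
(117753/65455) = (52298/65455)   [reduce mod 65455]
52298 = 2^1·26149; (2/65455) = +1 since 65455 mod 8 = 7, so (52298/65455) = (+1)^1·(26149/65455); sign now +1
reciprocity: (26149/65455) = +1·(65455/26149) since 26149 mod 4 = 1, 65455 mod 4 = 3; sign now +1
(65455/26149) = (13157/26149)   [reduce mod 26149]
reciprocity: (13157/26149) = +1·(26149/13157) since 13157 mod 4 = 1, 26149 mod 4 = 1; sign now +1
(26149/13157) = (12992/13157)   [reduce mod 13157]
12992 = 2^6·203; (2/13157) = -1 since 13157 mod 8 = 5, so (12992/13157) = (-1)^6·(203/13157); sign now +1
reciprocity: (203/13157) = +1·(13157/203) since 203 mod 4 = 3, 13157 mod 4 = 1; sign now +1
(13157/203) = (165/203)   [reduce mod 203]
reciprocity: (165/203) = +1·(203/165) since 165 mod 4 = 1, 203 mod 4 = 3; sign now +1
(203/165) = (38/165)   [reduce mod 165]
38 = 2^1·19; (2/165) = -1 since 165 mod 8 = 5, so (38/165) = (-1)^1·(19/165); sign now -1
reciprocity: (19/165) = +1·(165/19) since 19 mod 4 = 3, 165 mod 4 = 1; sign now -1
(165/19) = (13/19)   [reduce mod 19]
reciprocity: (13/19) = +1·(19/13) since 13 mod 4 = 1, 19 mod 4 = 3; sign now -1
(19/13) = (6/13)   [reduce mod 13]
6 = 2^1·3; (2/13) = -1 since 13 mod 8 = 5, so (6/13) = (-1)^1·(3/13); sign now +1
reciprocity: (3/13) = +1·(13/3) since 3 mod 4 = 3, 13 mod 4 = 1; sign now +1
(13/3) = (1/3)   [reduce mod 3]
(1/3) = 1; final value = sign = +1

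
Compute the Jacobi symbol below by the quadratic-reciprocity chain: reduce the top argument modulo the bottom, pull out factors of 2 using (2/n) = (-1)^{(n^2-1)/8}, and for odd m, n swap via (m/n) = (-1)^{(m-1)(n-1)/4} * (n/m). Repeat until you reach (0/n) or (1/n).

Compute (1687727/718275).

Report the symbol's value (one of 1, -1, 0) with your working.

-1

(1687727/718275) = (251177/718275)   [reduce mod 718275]
reciprocity: (251177/718275) = +1·(718275/251177) since 251177 mod 4 = 1, 718275 mod 4 = 3; sign now +1
(718275/251177) = (215921/251177)   [reduce mod 251177]
reciprocity: (215921/251177) = +1·(251177/215921) since 215921 mod 4 = 1, 251177 mod 4 = 1; sign now +1
(251177/215921) = (35256/215921)   [reduce mod 215921]
35256 = 2^3·4407; (2/215921) = +1 since 215921 mod 8 = 1, so (35256/215921) = (+1)^3·(4407/215921); sign now +1
reciprocity: (4407/215921) = +1·(215921/4407) since 4407 mod 4 = 3, 215921 mod 4 = 1; sign now +1
(215921/4407) = (4385/4407)   [reduce mod 4407]
reciprocity: (4385/4407) = +1·(4407/4385) since 4385 mod 4 = 1, 4407 mod 4 = 3; sign now +1
(4407/4385) = (22/4385)   [reduce mod 4385]
22 = 2^1·11; (2/4385) = +1 since 4385 mod 8 = 1, so (22/4385) = (+1)^1·(11/4385); sign now +1
reciprocity: (11/4385) = +1·(4385/11) since 11 mod 4 = 3, 4385 mod 4 = 1; sign now +1
(4385/11) = (7/11)   [reduce mod 11]
reciprocity: (7/11) = -1·(11/7) since 7 mod 4 = 3, 11 mod 4 = 3; sign now -1
(11/7) = (4/7)   [reduce mod 7]
4 = 2^2·1; (2/7) = +1 since 7 mod 8 = 7, so (4/7) = (+1)^2·(1/7); sign now -1
(1/7) = 1; final value = sign = -1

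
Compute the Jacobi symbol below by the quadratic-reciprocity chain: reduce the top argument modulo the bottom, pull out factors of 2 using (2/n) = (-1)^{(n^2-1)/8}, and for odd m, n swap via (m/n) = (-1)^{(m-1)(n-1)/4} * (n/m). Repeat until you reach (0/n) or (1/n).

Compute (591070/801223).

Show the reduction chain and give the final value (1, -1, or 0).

1

factor out 2^1: 591070 = 2^1·295535; with 801223 mod 8 = 7, (2/801223) = +1; sign now +1; continue with (295535/801223)
flip (295535/801223) -> (801223/295535): both odd, 295535 mod 4 = 3, 801223 mod 4 = 3, so the flip contributes -1; sign now -1
(801223/295535): 801223 mod 295535 = 210153, so (801223/295535) = (210153/295535)
flip (210153/295535) -> (295535/210153): both odd, 210153 mod 4 = 1, 295535 mod 4 = 3, so the flip contributes +1; sign now -1
(295535/210153): 295535 mod 210153 = 85382, so (295535/210153) = (85382/210153)
factor out 2^1: 85382 = 2^1·42691; with 210153 mod 8 = 1, (2/210153) = +1; sign now -1; continue with (42691/210153)
flip (42691/210153) -> (210153/42691): both odd, 42691 mod 4 = 3, 210153 mod 4 = 1, so the flip contributes +1; sign now -1
(210153/42691): 210153 mod 42691 = 39389, so (210153/42691) = (39389/42691)
flip (39389/42691) -> (42691/39389): both odd, 39389 mod 4 = 1, 42691 mod 4 = 3, so the flip contributes +1; sign now -1
(42691/39389): 42691 mod 39389 = 3302, so (42691/39389) = (3302/39389)
factor out 2^1: 3302 = 2^1·1651; with 39389 mod 8 = 5, (2/39389) = -1; sign now +1; continue with (1651/39389)
flip (1651/39389) -> (39389/1651): both odd, 1651 mod 4 = 3, 39389 mod 4 = 1, so the flip contributes +1; sign now +1
(39389/1651): 39389 mod 1651 = 1416, so (39389/1651) = (1416/1651)
factor out 2^3: 1416 = 2^3·177; with 1651 mod 8 = 3, (2/1651) = -1; sign now -1; continue with (177/1651)
flip (177/1651) -> (1651/177): both odd, 177 mod 4 = 1, 1651 mod 4 = 3, so the flip contributes +1; sign now -1
(1651/177): 1651 mod 177 = 58, so (1651/177) = (58/177)
factor out 2^1: 58 = 2^1·29; with 177 mod 8 = 1, (2/177) = +1; sign now -1; continue with (29/177)
flip (29/177) -> (177/29): both odd, 29 mod 4 = 1, 177 mod 4 = 1, so the flip contributes +1; sign now -1
(177/29): 177 mod 29 = 3, so (177/29) = (3/29)
flip (3/29) -> (29/3): both odd, 3 mod 4 = 3, 29 mod 4 = 1, so the flip contributes +1; sign now -1
(29/3): 29 mod 3 = 2, so (29/3) = (2/3)
factor out 2^1: 2 = 2^1·1; with 3 mod 8 = 3, (2/3) = -1; sign now +1; continue with (1/3)
reached (1/3) = 1, so the symbol is +1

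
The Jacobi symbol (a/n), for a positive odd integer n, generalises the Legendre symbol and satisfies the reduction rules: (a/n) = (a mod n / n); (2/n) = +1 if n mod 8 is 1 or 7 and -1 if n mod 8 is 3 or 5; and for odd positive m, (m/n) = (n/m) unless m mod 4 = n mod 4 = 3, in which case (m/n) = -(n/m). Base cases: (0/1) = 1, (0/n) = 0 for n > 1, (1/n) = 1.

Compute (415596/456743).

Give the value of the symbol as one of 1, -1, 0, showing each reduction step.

1

415596 = 2^2·103899; (2/456743) = +1 since 456743 mod 8 = 7, so (415596/456743) = (+1)^2·(103899/456743); sign now +1
reciprocity: (103899/456743) = -1·(456743/103899) since 103899 mod 4 = 3, 456743 mod 4 = 3; sign now -1
(456743/103899) = (41147/103899)   [reduce mod 103899]
reciprocity: (41147/103899) = -1·(103899/41147) since 41147 mod 4 = 3, 103899 mod 4 = 3; sign now +1
(103899/41147) = (21605/41147)   [reduce mod 41147]
reciprocity: (21605/41147) = +1·(41147/21605) since 21605 mod 4 = 1, 41147 mod 4 = 3; sign now +1
(41147/21605) = (19542/21605)   [reduce mod 21605]
19542 = 2^1·9771; (2/21605) = -1 since 21605 mod 8 = 5, so (19542/21605) = (-1)^1·(9771/21605); sign now -1
reciprocity: (9771/21605) = +1·(21605/9771) since 9771 mod 4 = 3, 21605 mod 4 = 1; sign now -1
(21605/9771) = (2063/9771)   [reduce mod 9771]
reciprocity: (2063/9771) = -1·(9771/2063) since 2063 mod 4 = 3, 9771 mod 4 = 3; sign now +1
(9771/2063) = (1519/2063)   [reduce mod 2063]
reciprocity: (1519/2063) = -1·(2063/1519) since 1519 mod 4 = 3, 2063 mod 4 = 3; sign now -1
(2063/1519) = (544/1519)   [reduce mod 1519]
544 = 2^5·17; (2/1519) = +1 since 1519 mod 8 = 7, so (544/1519) = (+1)^5·(17/1519); sign now -1
reciprocity: (17/1519) = +1·(1519/17) since 17 mod 4 = 1, 1519 mod 4 = 3; sign now -1
(1519/17) = (6/17)   [reduce mod 17]
6 = 2^1·3; (2/17) = +1 since 17 mod 8 = 1, so (6/17) = (+1)^1·(3/17); sign now -1
reciprocity: (3/17) = +1·(17/3) since 3 mod 4 = 3, 17 mod 4 = 1; sign now -1
(17/3) = (2/3)   [reduce mod 3]
2 = 2^1·1; (2/3) = -1 since 3 mod 8 = 3, so (2/3) = (-1)^1·(1/3); sign now +1
(1/3) = 1; final value = sign = +1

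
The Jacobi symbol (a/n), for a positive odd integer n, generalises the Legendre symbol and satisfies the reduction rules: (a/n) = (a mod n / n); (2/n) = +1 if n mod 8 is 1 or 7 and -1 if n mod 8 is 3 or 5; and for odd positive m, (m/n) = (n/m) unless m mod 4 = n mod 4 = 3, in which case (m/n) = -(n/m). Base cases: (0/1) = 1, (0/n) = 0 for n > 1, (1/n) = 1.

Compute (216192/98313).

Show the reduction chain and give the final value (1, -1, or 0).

0

(216192/98313): 216192 mod 98313 = 19566, so (216192/98313) = (19566/98313)
factor out 2^1: 19566 = 2^1·9783; with 98313 mod 8 = 1, (2/98313) = +1; sign now +1; continue with (9783/98313)
flip (9783/98313) -> (98313/9783): both odd, 9783 mod 4 = 3, 98313 mod 4 = 1, so the flip contributes +1; sign now +1
(98313/9783): 98313 mod 9783 = 483, so (98313/9783) = (483/9783)
flip (483/9783) -> (9783/483): both odd, 483 mod 4 = 3, 9783 mod 4 = 3, so the flip contributes -1; sign now -1
(9783/483): 9783 mod 483 = 123, so (9783/483) = (123/483)
flip (123/483) -> (483/123): both odd, 123 mod 4 = 3, 483 mod 4 = 3, so the flip contributes -1; sign now +1
(483/123): 483 mod 123 = 114, so (483/123) = (114/123)
factor out 2^1: 114 = 2^1·57; with 123 mod 8 = 3, (2/123) = -1; sign now -1; continue with (57/123)
flip (57/123) -> (123/57): both odd, 57 mod 4 = 1, 123 mod 4 = 3, so the flip contributes +1; sign now -1
(123/57): 123 mod 57 = 9, so (123/57) = (9/57)
flip (9/57) -> (57/9): both odd, 9 mod 4 = 1, 57 mod 4 = 1, so the flip contributes +1; sign now -1
(57/9): 57 mod 9 = 3, so (57/9) = (3/9)
flip (3/9) -> (9/3): both odd, 3 mod 4 = 3, 9 mod 4 = 1, so the flip contributes +1; sign now -1
(9/3): 9 mod 3 = 0, so (9/3) = (0/3)
reached (0/3); gcd(a, n) > 1, so (0/3) = 0 and the symbol is 0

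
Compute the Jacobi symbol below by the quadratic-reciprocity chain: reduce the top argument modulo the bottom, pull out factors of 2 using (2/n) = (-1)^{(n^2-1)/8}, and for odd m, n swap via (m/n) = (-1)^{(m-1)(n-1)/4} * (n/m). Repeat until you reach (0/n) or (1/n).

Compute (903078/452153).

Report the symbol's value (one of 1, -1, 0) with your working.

-1

(903078/452153) = (450925/452153)   [reduce mod 452153]
reciprocity: (450925/452153) = +1·(452153/450925) since 450925 mod 4 = 1, 452153 mod 4 = 1; sign now +1
(452153/450925) = (1228/450925)   [reduce mod 450925]
1228 = 2^2·307; (2/450925) = -1 since 450925 mod 8 = 5, so (1228/450925) = (-1)^2·(307/450925); sign now +1
reciprocity: (307/450925) = +1·(450925/307) since 307 mod 4 = 3, 450925 mod 4 = 1; sign now +1
(450925/307) = (249/307)   [reduce mod 307]
reciprocity: (249/307) = +1·(307/249) since 249 mod 4 = 1, 307 mod 4 = 3; sign now +1
(307/249) = (58/249)   [reduce mod 249]
58 = 2^1·29; (2/249) = +1 since 249 mod 8 = 1, so (58/249) = (+1)^1·(29/249); sign now +1
reciprocity: (29/249) = +1·(249/29) since 29 mod 4 = 1, 249 mod 4 = 1; sign now +1
(249/29) = (17/29)   [reduce mod 29]
reciprocity: (17/29) = +1·(29/17) since 17 mod 4 = 1, 29 mod 4 = 1; sign now +1
(29/17) = (12/17)   [reduce mod 17]
12 = 2^2·3; (2/17) = +1 since 17 mod 8 = 1, so (12/17) = (+1)^2·(3/17); sign now +1
reciprocity: (3/17) = +1·(17/3) since 3 mod 4 = 3, 17 mod 4 = 1; sign now +1
(17/3) = (2/3)   [reduce mod 3]
2 = 2^1·1; (2/3) = -1 since 3 mod 8 = 3, so (2/3) = (-1)^1·(1/3); sign now -1
(1/3) = 1; final value = sign = -1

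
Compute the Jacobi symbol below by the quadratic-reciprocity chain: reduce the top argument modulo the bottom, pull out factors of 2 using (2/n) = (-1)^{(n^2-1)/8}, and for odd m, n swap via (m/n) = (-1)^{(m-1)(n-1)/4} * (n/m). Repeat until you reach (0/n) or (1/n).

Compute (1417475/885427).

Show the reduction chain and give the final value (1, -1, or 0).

(1417475/885427) = (532048/885427)   [reduce mod 885427]
532048 = 2^4·33253; (2/885427) = -1 since 885427 mod 8 = 3, so (532048/885427) = (-1)^4·(33253/885427); sign now +1
reciprocity: (33253/885427) = +1·(885427/33253) since 33253 mod 4 = 1, 885427 mod 4 = 3; sign now +1
(885427/33253) = (20849/33253)   [reduce mod 33253]
reciprocity: (20849/33253) = +1·(33253/20849) since 20849 mod 4 = 1, 33253 mod 4 = 1; sign now +1
(33253/20849) = (12404/20849)   [reduce mod 20849]
12404 = 2^2·3101; (2/20849) = +1 since 20849 mod 8 = 1, so (12404/20849) = (+1)^2·(3101/20849); sign now +1
reciprocity: (3101/20849) = +1·(20849/3101) since 3101 mod 4 = 1, 20849 mod 4 = 1; sign now +1
(20849/3101) = (2243/3101)   [reduce mod 3101]
reciprocity: (2243/3101) = +1·(3101/2243) since 2243 mod 4 = 3, 3101 mod 4 = 1; sign now +1
(3101/2243) = (858/2243)   [reduce mod 2243]
858 = 2^1·429; (2/2243) = -1 since 2243 mod 8 = 3, so (858/2243) = (-1)^1·(429/2243); sign now -1
reciprocity: (429/2243) = +1·(2243/429) since 429 mod 4 = 1, 2243 mod 4 = 3; sign now -1
(2243/429) = (98/429)   [reduce mod 429]
98 = 2^1·49; (2/429) = -1 since 429 mod 8 = 5, so (98/429) = (-1)^1·(49/429); sign now +1
reciprocity: (49/429) = +1·(429/49) since 49 mod 4 = 1, 429 mod 4 = 1; sign now +1
(429/49) = (37/49)   [reduce mod 49]
reciprocity: (37/49) = +1·(49/37) since 37 mod 4 = 1, 49 mod 4 = 1; sign now +1
(49/37) = (12/37)   [reduce mod 37]
12 = 2^2·3; (2/37) = -1 since 37 mod 8 = 5, so (12/37) = (-1)^2·(3/37); sign now +1
reciprocity: (3/37) = +1·(37/3) since 3 mod 4 = 3, 37 mod 4 = 1; sign now +1
(37/3) = (1/3)   [reduce mod 3]
(1/3) = 1; final value = sign = +1

1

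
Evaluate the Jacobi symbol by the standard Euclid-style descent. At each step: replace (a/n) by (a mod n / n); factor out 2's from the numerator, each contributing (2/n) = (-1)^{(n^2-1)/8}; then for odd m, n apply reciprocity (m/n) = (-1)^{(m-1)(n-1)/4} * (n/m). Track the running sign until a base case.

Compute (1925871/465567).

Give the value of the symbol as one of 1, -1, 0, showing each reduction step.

(1925871/465567) = (63603/465567)   [reduce mod 465567]
reciprocity: (63603/465567) = -1·(465567/63603) since 63603 mod 4 = 3, 465567 mod 4 = 3; sign now -1
(465567/63603) = (20346/63603)   [reduce mod 63603]
20346 = 2^1·10173; (2/63603) = -1 since 63603 mod 8 = 3, so (20346/63603) = (-1)^1·(10173/63603); sign now +1
reciprocity: (10173/63603) = +1·(63603/10173) since 10173 mod 4 = 1, 63603 mod 4 = 3; sign now +1
(63603/10173) = (2565/10173)   [reduce mod 10173]
reciprocity: (2565/10173) = +1·(10173/2565) since 2565 mod 4 = 1, 10173 mod 4 = 1; sign now +1
(10173/2565) = (2478/2565)   [reduce mod 2565]
2478 = 2^1·1239; (2/2565) = -1 since 2565 mod 8 = 5, so (2478/2565) = (-1)^1·(1239/2565); sign now -1
reciprocity: (1239/2565) = +1·(2565/1239) since 1239 mod 4 = 3, 2565 mod 4 = 1; sign now -1
(2565/1239) = (87/1239)   [reduce mod 1239]
reciprocity: (87/1239) = -1·(1239/87) since 87 mod 4 = 3, 1239 mod 4 = 3; sign now +1
(1239/87) = (21/87)   [reduce mod 87]
reciprocity: (21/87) = +1·(87/21) since 21 mod 4 = 1, 87 mod 4 = 3; sign now +1
(87/21) = (3/21)   [reduce mod 21]
reciprocity: (3/21) = +1·(21/3) since 3 mod 4 = 3, 21 mod 4 = 1; sign now +1
(21/3) = (0/3)   [reduce mod 3]
(0/3) = 0   [gcd(a, n) > 1]; final value = 0

0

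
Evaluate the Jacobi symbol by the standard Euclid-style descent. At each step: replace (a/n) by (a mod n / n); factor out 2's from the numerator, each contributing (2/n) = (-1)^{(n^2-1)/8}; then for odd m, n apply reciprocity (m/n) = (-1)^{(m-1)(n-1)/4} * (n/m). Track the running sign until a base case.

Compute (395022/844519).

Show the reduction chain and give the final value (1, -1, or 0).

395022 = 2^1·197511; (2/844519) = +1 since 844519 mod 8 = 7, so (395022/844519) = (+1)^1·(197511/844519); sign now +1
reciprocity: (197511/844519) = -1·(844519/197511) since 197511 mod 4 = 3, 844519 mod 4 = 3; sign now -1
(844519/197511) = (54475/197511)   [reduce mod 197511]
reciprocity: (54475/197511) = -1·(197511/54475) since 54475 mod 4 = 3, 197511 mod 4 = 3; sign now +1
(197511/54475) = (34086/54475)   [reduce mod 54475]
34086 = 2^1·17043; (2/54475) = -1 since 54475 mod 8 = 3, so (34086/54475) = (-1)^1·(17043/54475); sign now -1
reciprocity: (17043/54475) = -1·(54475/17043) since 17043 mod 4 = 3, 54475 mod 4 = 3; sign now +1
(54475/17043) = (3346/17043)   [reduce mod 17043]
3346 = 2^1·1673; (2/17043) = -1 since 17043 mod 8 = 3, so (3346/17043) = (-1)^1·(1673/17043); sign now -1
reciprocity: (1673/17043) = +1·(17043/1673) since 1673 mod 4 = 1, 17043 mod 4 = 3; sign now -1
(17043/1673) = (313/1673)   [reduce mod 1673]
reciprocity: (313/1673) = +1·(1673/313) since 313 mod 4 = 1, 1673 mod 4 = 1; sign now -1
(1673/313) = (108/313)   [reduce mod 313]
108 = 2^2·27; (2/313) = +1 since 313 mod 8 = 1, so (108/313) = (+1)^2·(27/313); sign now -1
reciprocity: (27/313) = +1·(313/27) since 27 mod 4 = 3, 313 mod 4 = 1; sign now -1
(313/27) = (16/27)   [reduce mod 27]
16 = 2^4·1; (2/27) = -1 since 27 mod 8 = 3, so (16/27) = (-1)^4·(1/27); sign now -1
(1/27) = 1; final value = sign = -1

-1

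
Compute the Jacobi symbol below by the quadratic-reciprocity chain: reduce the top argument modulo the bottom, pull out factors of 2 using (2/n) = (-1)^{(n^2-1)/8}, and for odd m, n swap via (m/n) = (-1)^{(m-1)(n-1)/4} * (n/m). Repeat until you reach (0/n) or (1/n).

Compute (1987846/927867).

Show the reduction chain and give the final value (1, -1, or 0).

-1

(1987846/927867): 1987846 mod 927867 = 132112, so (1987846/927867) = (132112/927867)
factor out 2^4: 132112 = 2^4·8257; with 927867 mod 8 = 3, (2/927867) = -1; sign now +1; continue with (8257/927867)
flip (8257/927867) -> (927867/8257): both odd, 8257 mod 4 = 1, 927867 mod 4 = 3, so the flip contributes +1; sign now +1
(927867/8257): 927867 mod 8257 = 3083, so (927867/8257) = (3083/8257)
flip (3083/8257) -> (8257/3083): both odd, 3083 mod 4 = 3, 8257 mod 4 = 1, so the flip contributes +1; sign now +1
(8257/3083): 8257 mod 3083 = 2091, so (8257/3083) = (2091/3083)
flip (2091/3083) -> (3083/2091): both odd, 2091 mod 4 = 3, 3083 mod 4 = 3, so the flip contributes -1; sign now -1
(3083/2091): 3083 mod 2091 = 992, so (3083/2091) = (992/2091)
factor out 2^5: 992 = 2^5·31; with 2091 mod 8 = 3, (2/2091) = -1; sign now +1; continue with (31/2091)
flip (31/2091) -> (2091/31): both odd, 31 mod 4 = 3, 2091 mod 4 = 3, so the flip contributes -1; sign now -1
(2091/31): 2091 mod 31 = 14, so (2091/31) = (14/31)
factor out 2^1: 14 = 2^1·7; with 31 mod 8 = 7, (2/31) = +1; sign now -1; continue with (7/31)
flip (7/31) -> (31/7): both odd, 7 mod 4 = 3, 31 mod 4 = 3, so the flip contributes -1; sign now +1
(31/7): 31 mod 7 = 3, so (31/7) = (3/7)
flip (3/7) -> (7/3): both odd, 3 mod 4 = 3, 7 mod 4 = 3, so the flip contributes -1; sign now -1
(7/3): 7 mod 3 = 1, so (7/3) = (1/3)
reached (1/3) = 1, so the symbol is -1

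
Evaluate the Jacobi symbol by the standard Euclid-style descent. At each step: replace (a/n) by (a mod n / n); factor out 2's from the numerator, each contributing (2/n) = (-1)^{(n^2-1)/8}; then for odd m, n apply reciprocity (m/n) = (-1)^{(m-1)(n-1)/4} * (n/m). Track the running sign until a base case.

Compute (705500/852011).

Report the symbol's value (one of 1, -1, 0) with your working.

705500 = 2^2·176375; (2/852011) = -1 since 852011 mod 8 = 3, so (705500/852011) = (-1)^2·(176375/852011); sign now +1
reciprocity: (176375/852011) = -1·(852011/176375) since 176375 mod 4 = 3, 852011 mod 4 = 3; sign now -1
(852011/176375) = (146511/176375)   [reduce mod 176375]
reciprocity: (146511/176375) = -1·(176375/146511) since 146511 mod 4 = 3, 176375 mod 4 = 3; sign now +1
(176375/146511) = (29864/146511)   [reduce mod 146511]
29864 = 2^3·3733; (2/146511) = +1 since 146511 mod 8 = 7, so (29864/146511) = (+1)^3·(3733/146511); sign now +1
reciprocity: (3733/146511) = +1·(146511/3733) since 3733 mod 4 = 1, 146511 mod 4 = 3; sign now +1
(146511/3733) = (924/3733)   [reduce mod 3733]
924 = 2^2·231; (2/3733) = -1 since 3733 mod 8 = 5, so (924/3733) = (-1)^2·(231/3733); sign now +1
reciprocity: (231/3733) = +1·(3733/231) since 231 mod 4 = 3, 3733 mod 4 = 1; sign now +1
(3733/231) = (37/231)   [reduce mod 231]
reciprocity: (37/231) = +1·(231/37) since 37 mod 4 = 1, 231 mod 4 = 3; sign now +1
(231/37) = (9/37)   [reduce mod 37]
reciprocity: (9/37) = +1·(37/9) since 9 mod 4 = 1, 37 mod 4 = 1; sign now +1
(37/9) = (1/9)   [reduce mod 9]
(1/9) = 1; final value = sign = +1

1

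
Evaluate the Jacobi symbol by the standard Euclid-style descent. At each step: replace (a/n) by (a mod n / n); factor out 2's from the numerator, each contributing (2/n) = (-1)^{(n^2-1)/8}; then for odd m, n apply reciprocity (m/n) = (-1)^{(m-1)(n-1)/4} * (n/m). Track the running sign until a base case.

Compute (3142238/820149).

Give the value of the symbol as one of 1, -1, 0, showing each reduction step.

(3142238/820149): 3142238 mod 820149 = 681791, so (3142238/820149) = (681791/820149)
flip (681791/820149) -> (820149/681791): both odd, 681791 mod 4 = 3, 820149 mod 4 = 1, so the flip contributes +1; sign now +1
(820149/681791): 820149 mod 681791 = 138358, so (820149/681791) = (138358/681791)
factor out 2^1: 138358 = 2^1·69179; with 681791 mod 8 = 7, (2/681791) = +1; sign now +1; continue with (69179/681791)
flip (69179/681791) -> (681791/69179): both odd, 69179 mod 4 = 3, 681791 mod 4 = 3, so the flip contributes -1; sign now -1
(681791/69179): 681791 mod 69179 = 59180, so (681791/69179) = (59180/69179)
factor out 2^2: 59180 = 2^2·14795; with 69179 mod 8 = 3, (2/69179) = -1; sign now -1; continue with (14795/69179)
flip (14795/69179) -> (69179/14795): both odd, 14795 mod 4 = 3, 69179 mod 4 = 3, so the flip contributes -1; sign now +1
(69179/14795): 69179 mod 14795 = 9999, so (69179/14795) = (9999/14795)
flip (9999/14795) -> (14795/9999): both odd, 9999 mod 4 = 3, 14795 mod 4 = 3, so the flip contributes -1; sign now -1
(14795/9999): 14795 mod 9999 = 4796, so (14795/9999) = (4796/9999)
factor out 2^2: 4796 = 2^2·1199; with 9999 mod 8 = 7, (2/9999) = +1; sign now -1; continue with (1199/9999)
flip (1199/9999) -> (9999/1199): both odd, 1199 mod 4 = 3, 9999 mod 4 = 3, so the flip contributes -1; sign now +1
(9999/1199): 9999 mod 1199 = 407, so (9999/1199) = (407/1199)
flip (407/1199) -> (1199/407): both odd, 407 mod 4 = 3, 1199 mod 4 = 3, so the flip contributes -1; sign now -1
(1199/407): 1199 mod 407 = 385, so (1199/407) = (385/407)
flip (385/407) -> (407/385): both odd, 385 mod 4 = 1, 407 mod 4 = 3, so the flip contributes +1; sign now -1
(407/385): 407 mod 385 = 22, so (407/385) = (22/385)
factor out 2^1: 22 = 2^1·11; with 385 mod 8 = 1, (2/385) = +1; sign now -1; continue with (11/385)
flip (11/385) -> (385/11): both odd, 11 mod 4 = 3, 385 mod 4 = 1, so the flip contributes +1; sign now -1
(385/11): 385 mod 11 = 0, so (385/11) = (0/11)
reached (0/11); gcd(a, n) > 1, so (0/11) = 0 and the symbol is 0

0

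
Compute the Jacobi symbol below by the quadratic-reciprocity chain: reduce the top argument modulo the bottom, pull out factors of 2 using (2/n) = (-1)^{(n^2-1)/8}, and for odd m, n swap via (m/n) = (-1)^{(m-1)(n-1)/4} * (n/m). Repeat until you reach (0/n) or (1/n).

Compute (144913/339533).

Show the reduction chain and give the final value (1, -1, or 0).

flip (144913/339533) -> (339533/144913): both odd, 144913 mod 4 = 1, 339533 mod 4 = 1, so the flip contributes +1; sign now +1
(339533/144913): 339533 mod 144913 = 49707, so (339533/144913) = (49707/144913)
flip (49707/144913) -> (144913/49707): both odd, 49707 mod 4 = 3, 144913 mod 4 = 1, so the flip contributes +1; sign now +1
(144913/49707): 144913 mod 49707 = 45499, so (144913/49707) = (45499/49707)
flip (45499/49707) -> (49707/45499): both odd, 45499 mod 4 = 3, 49707 mod 4 = 3, so the flip contributes -1; sign now -1
(49707/45499): 49707 mod 45499 = 4208, so (49707/45499) = (4208/45499)
factor out 2^4: 4208 = 2^4·263; with 45499 mod 8 = 3, (2/45499) = -1; sign now -1; continue with (263/45499)
flip (263/45499) -> (45499/263): both odd, 263 mod 4 = 3, 45499 mod 4 = 3, so the flip contributes -1; sign now +1
(45499/263): 45499 mod 263 = 0, so (45499/263) = (0/263)
reached (0/263); gcd(a, n) > 1, so (0/263) = 0 and the symbol is 0

0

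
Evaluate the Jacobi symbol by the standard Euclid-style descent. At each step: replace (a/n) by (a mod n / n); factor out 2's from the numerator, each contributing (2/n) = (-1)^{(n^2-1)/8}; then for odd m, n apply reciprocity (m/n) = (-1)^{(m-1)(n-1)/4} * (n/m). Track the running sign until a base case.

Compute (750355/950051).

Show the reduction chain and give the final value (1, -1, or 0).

reciprocity: (750355/950051) = -1·(950051/750355) since 750355 mod 4 = 3, 950051 mod 4 = 3; sign now -1
(950051/750355) = (199696/750355)   [reduce mod 750355]
199696 = 2^4·12481; (2/750355) = -1 since 750355 mod 8 = 3, so (199696/750355) = (-1)^4·(12481/750355); sign now -1
reciprocity: (12481/750355) = +1·(750355/12481) since 12481 mod 4 = 1, 750355 mod 4 = 3; sign now -1
(750355/12481) = (1495/12481)   [reduce mod 12481]
reciprocity: (1495/12481) = +1·(12481/1495) since 1495 mod 4 = 3, 12481 mod 4 = 1; sign now -1
(12481/1495) = (521/1495)   [reduce mod 1495]
reciprocity: (521/1495) = +1·(1495/521) since 521 mod 4 = 1, 1495 mod 4 = 3; sign now -1
(1495/521) = (453/521)   [reduce mod 521]
reciprocity: (453/521) = +1·(521/453) since 453 mod 4 = 1, 521 mod 4 = 1; sign now -1
(521/453) = (68/453)   [reduce mod 453]
68 = 2^2·17; (2/453) = -1 since 453 mod 8 = 5, so (68/453) = (-1)^2·(17/453); sign now -1
reciprocity: (17/453) = +1·(453/17) since 17 mod 4 = 1, 453 mod 4 = 1; sign now -1
(453/17) = (11/17)   [reduce mod 17]
reciprocity: (11/17) = +1·(17/11) since 11 mod 4 = 3, 17 mod 4 = 1; sign now -1
(17/11) = (6/11)   [reduce mod 11]
6 = 2^1·3; (2/11) = -1 since 11 mod 8 = 3, so (6/11) = (-1)^1·(3/11); sign now +1
reciprocity: (3/11) = -1·(11/3) since 3 mod 4 = 3, 11 mod 4 = 3; sign now -1
(11/3) = (2/3)   [reduce mod 3]
2 = 2^1·1; (2/3) = -1 since 3 mod 8 = 3, so (2/3) = (-1)^1·(1/3); sign now +1
(1/3) = 1; final value = sign = +1

1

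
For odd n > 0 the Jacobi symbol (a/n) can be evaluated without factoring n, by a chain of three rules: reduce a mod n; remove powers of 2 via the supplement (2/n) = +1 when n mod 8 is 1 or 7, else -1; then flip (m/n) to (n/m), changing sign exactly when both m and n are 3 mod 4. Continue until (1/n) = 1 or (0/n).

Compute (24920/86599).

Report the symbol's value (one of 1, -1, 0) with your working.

-1

24920 = 2^3·3115; (2/86599) = +1 since 86599 mod 8 = 7, so (24920/86599) = (+1)^3·(3115/86599); sign now +1
reciprocity: (3115/86599) = -1·(86599/3115) since 3115 mod 4 = 3, 86599 mod 4 = 3; sign now -1
(86599/3115) = (2494/3115)   [reduce mod 3115]
2494 = 2^1·1247; (2/3115) = -1 since 3115 mod 8 = 3, so (2494/3115) = (-1)^1·(1247/3115); sign now +1
reciprocity: (1247/3115) = -1·(3115/1247) since 1247 mod 4 = 3, 3115 mod 4 = 3; sign now -1
(3115/1247) = (621/1247)   [reduce mod 1247]
reciprocity: (621/1247) = +1·(1247/621) since 621 mod 4 = 1, 1247 mod 4 = 3; sign now -1
(1247/621) = (5/621)   [reduce mod 621]
reciprocity: (5/621) = +1·(621/5) since 5 mod 4 = 1, 621 mod 4 = 1; sign now -1
(621/5) = (1/5)   [reduce mod 5]
(1/5) = 1; final value = sign = -1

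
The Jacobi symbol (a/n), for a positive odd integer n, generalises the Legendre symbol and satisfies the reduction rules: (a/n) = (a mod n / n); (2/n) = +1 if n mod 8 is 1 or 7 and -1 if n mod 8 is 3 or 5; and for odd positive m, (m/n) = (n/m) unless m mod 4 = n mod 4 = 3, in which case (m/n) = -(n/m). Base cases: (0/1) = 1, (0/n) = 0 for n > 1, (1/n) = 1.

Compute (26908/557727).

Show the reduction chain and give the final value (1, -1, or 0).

-1

26908 = 2^2·6727; (2/557727) = +1 since 557727 mod 8 = 7, so (26908/557727) = (+1)^2·(6727/557727); sign now +1
reciprocity: (6727/557727) = -1·(557727/6727) since 6727 mod 4 = 3, 557727 mod 4 = 3; sign now -1
(557727/6727) = (6113/6727)   [reduce mod 6727]
reciprocity: (6113/6727) = +1·(6727/6113) since 6113 mod 4 = 1, 6727 mod 4 = 3; sign now -1
(6727/6113) = (614/6113)   [reduce mod 6113]
614 = 2^1·307; (2/6113) = +1 since 6113 mod 8 = 1, so (614/6113) = (+1)^1·(307/6113); sign now -1
reciprocity: (307/6113) = +1·(6113/307) since 307 mod 4 = 3, 6113 mod 4 = 1; sign now -1
(6113/307) = (280/307)   [reduce mod 307]
280 = 2^3·35; (2/307) = -1 since 307 mod 8 = 3, so (280/307) = (-1)^3·(35/307); sign now +1
reciprocity: (35/307) = -1·(307/35) since 35 mod 4 = 3, 307 mod 4 = 3; sign now -1
(307/35) = (27/35)   [reduce mod 35]
reciprocity: (27/35) = -1·(35/27) since 27 mod 4 = 3, 35 mod 4 = 3; sign now +1
(35/27) = (8/27)   [reduce mod 27]
8 = 2^3·1; (2/27) = -1 since 27 mod 8 = 3, so (8/27) = (-1)^3·(1/27); sign now -1
(1/27) = 1; final value = sign = -1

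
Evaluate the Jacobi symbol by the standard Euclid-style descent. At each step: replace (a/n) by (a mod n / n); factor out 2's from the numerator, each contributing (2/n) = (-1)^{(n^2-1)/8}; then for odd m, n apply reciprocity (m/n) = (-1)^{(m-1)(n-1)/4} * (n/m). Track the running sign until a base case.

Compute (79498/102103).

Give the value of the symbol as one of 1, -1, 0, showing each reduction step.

79498 = 2^1·39749; (2/102103) = +1 since 102103 mod 8 = 7, so (79498/102103) = (+1)^1·(39749/102103); sign now +1
reciprocity: (39749/102103) = +1·(102103/39749) since 39749 mod 4 = 1, 102103 mod 4 = 3; sign now +1
(102103/39749) = (22605/39749)   [reduce mod 39749]
reciprocity: (22605/39749) = +1·(39749/22605) since 22605 mod 4 = 1, 39749 mod 4 = 1; sign now +1
(39749/22605) = (17144/22605)   [reduce mod 22605]
17144 = 2^3·2143; (2/22605) = -1 since 22605 mod 8 = 5, so (17144/22605) = (-1)^3·(2143/22605); sign now -1
reciprocity: (2143/22605) = +1·(22605/2143) since 2143 mod 4 = 3, 22605 mod 4 = 1; sign now -1
(22605/2143) = (1175/2143)   [reduce mod 2143]
reciprocity: (1175/2143) = -1·(2143/1175) since 1175 mod 4 = 3, 2143 mod 4 = 3; sign now +1
(2143/1175) = (968/1175)   [reduce mod 1175]
968 = 2^3·121; (2/1175) = +1 since 1175 mod 8 = 7, so (968/1175) = (+1)^3·(121/1175); sign now +1
reciprocity: (121/1175) = +1·(1175/121) since 121 mod 4 = 1, 1175 mod 4 = 3; sign now +1
(1175/121) = (86/121)   [reduce mod 121]
86 = 2^1·43; (2/121) = +1 since 121 mod 8 = 1, so (86/121) = (+1)^1·(43/121); sign now +1
reciprocity: (43/121) = +1·(121/43) since 43 mod 4 = 3, 121 mod 4 = 1; sign now +1
(121/43) = (35/43)   [reduce mod 43]
reciprocity: (35/43) = -1·(43/35) since 35 mod 4 = 3, 43 mod 4 = 3; sign now -1
(43/35) = (8/35)   [reduce mod 35]
8 = 2^3·1; (2/35) = -1 since 35 mod 8 = 3, so (8/35) = (-1)^3·(1/35); sign now +1
(1/35) = 1; final value = sign = +1

1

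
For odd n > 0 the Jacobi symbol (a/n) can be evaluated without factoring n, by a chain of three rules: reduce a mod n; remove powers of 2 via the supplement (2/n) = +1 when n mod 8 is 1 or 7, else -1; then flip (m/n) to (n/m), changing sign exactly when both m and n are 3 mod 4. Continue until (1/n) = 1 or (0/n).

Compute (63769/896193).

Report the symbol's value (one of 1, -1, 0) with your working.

reciprocity: (63769/896193) = +1·(896193/63769) since 63769 mod 4 = 1, 896193 mod 4 = 1; sign now +1
(896193/63769) = (3427/63769)   [reduce mod 63769]
reciprocity: (3427/63769) = +1·(63769/3427) since 3427 mod 4 = 3, 63769 mod 4 = 1; sign now +1
(63769/3427) = (2083/3427)   [reduce mod 3427]
reciprocity: (2083/3427) = -1·(3427/2083) since 2083 mod 4 = 3, 3427 mod 4 = 3; sign now -1
(3427/2083) = (1344/2083)   [reduce mod 2083]
1344 = 2^6·21; (2/2083) = -1 since 2083 mod 8 = 3, so (1344/2083) = (-1)^6·(21/2083); sign now -1
reciprocity: (21/2083) = +1·(2083/21) since 21 mod 4 = 1, 2083 mod 4 = 3; sign now -1
(2083/21) = (4/21)   [reduce mod 21]
4 = 2^2·1; (2/21) = -1 since 21 mod 8 = 5, so (4/21) = (-1)^2·(1/21); sign now -1
(1/21) = 1; final value = sign = -1

-1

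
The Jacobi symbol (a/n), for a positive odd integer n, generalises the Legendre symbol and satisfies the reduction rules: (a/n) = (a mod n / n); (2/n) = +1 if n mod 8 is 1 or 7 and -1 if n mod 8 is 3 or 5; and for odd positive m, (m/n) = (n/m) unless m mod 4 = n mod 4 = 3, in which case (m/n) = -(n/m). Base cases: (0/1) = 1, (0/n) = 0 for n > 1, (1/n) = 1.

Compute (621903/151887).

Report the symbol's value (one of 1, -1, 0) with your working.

0

(621903/151887): 621903 mod 151887 = 14355, so (621903/151887) = (14355/151887)
flip (14355/151887) -> (151887/14355): both odd, 14355 mod 4 = 3, 151887 mod 4 = 3, so the flip contributes -1; sign now -1
(151887/14355): 151887 mod 14355 = 8337, so (151887/14355) = (8337/14355)
flip (8337/14355) -> (14355/8337): both odd, 8337 mod 4 = 1, 14355 mod 4 = 3, so the flip contributes +1; sign now -1
(14355/8337): 14355 mod 8337 = 6018, so (14355/8337) = (6018/8337)
factor out 2^1: 6018 = 2^1·3009; with 8337 mod 8 = 1, (2/8337) = +1; sign now -1; continue with (3009/8337)
flip (3009/8337) -> (8337/3009): both odd, 3009 mod 4 = 1, 8337 mod 4 = 1, so the flip contributes +1; sign now -1
(8337/3009): 8337 mod 3009 = 2319, so (8337/3009) = (2319/3009)
flip (2319/3009) -> (3009/2319): both odd, 2319 mod 4 = 3, 3009 mod 4 = 1, so the flip contributes +1; sign now -1
(3009/2319): 3009 mod 2319 = 690, so (3009/2319) = (690/2319)
factor out 2^1: 690 = 2^1·345; with 2319 mod 8 = 7, (2/2319) = +1; sign now -1; continue with (345/2319)
flip (345/2319) -> (2319/345): both odd, 345 mod 4 = 1, 2319 mod 4 = 3, so the flip contributes +1; sign now -1
(2319/345): 2319 mod 345 = 249, so (2319/345) = (249/345)
flip (249/345) -> (345/249): both odd, 249 mod 4 = 1, 345 mod 4 = 1, so the flip contributes +1; sign now -1
(345/249): 345 mod 249 = 96, so (345/249) = (96/249)
factor out 2^5: 96 = 2^5·3; with 249 mod 8 = 1, (2/249) = +1; sign now -1; continue with (3/249)
flip (3/249) -> (249/3): both odd, 3 mod 4 = 3, 249 mod 4 = 1, so the flip contributes +1; sign now -1
(249/3): 249 mod 3 = 0, so (249/3) = (0/3)
reached (0/3); gcd(a, n) > 1, so (0/3) = 0 and the symbol is 0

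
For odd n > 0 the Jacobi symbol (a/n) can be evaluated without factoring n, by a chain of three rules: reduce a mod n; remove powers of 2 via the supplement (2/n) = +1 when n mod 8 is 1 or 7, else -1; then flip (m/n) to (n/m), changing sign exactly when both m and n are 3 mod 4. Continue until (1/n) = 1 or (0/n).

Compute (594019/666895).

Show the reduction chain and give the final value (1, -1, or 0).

reciprocity: (594019/666895) = -1·(666895/594019) since 594019 mod 4 = 3, 666895 mod 4 = 3; sign now -1
(666895/594019) = (72876/594019)   [reduce mod 594019]
72876 = 2^2·18219; (2/594019) = -1 since 594019 mod 8 = 3, so (72876/594019) = (-1)^2·(18219/594019); sign now -1
reciprocity: (18219/594019) = -1·(594019/18219) since 18219 mod 4 = 3, 594019 mod 4 = 3; sign now +1
(594019/18219) = (11011/18219)   [reduce mod 18219]
reciprocity: (11011/18219) = -1·(18219/11011) since 11011 mod 4 = 3, 18219 mod 4 = 3; sign now -1
(18219/11011) = (7208/11011)   [reduce mod 11011]
7208 = 2^3·901; (2/11011) = -1 since 11011 mod 8 = 3, so (7208/11011) = (-1)^3·(901/11011); sign now +1
reciprocity: (901/11011) = +1·(11011/901) since 901 mod 4 = 1, 11011 mod 4 = 3; sign now +1
(11011/901) = (199/901)   [reduce mod 901]
reciprocity: (199/901) = +1·(901/199) since 199 mod 4 = 3, 901 mod 4 = 1; sign now +1
(901/199) = (105/199)   [reduce mod 199]
reciprocity: (105/199) = +1·(199/105) since 105 mod 4 = 1, 199 mod 4 = 3; sign now +1
(199/105) = (94/105)   [reduce mod 105]
94 = 2^1·47; (2/105) = +1 since 105 mod 8 = 1, so (94/105) = (+1)^1·(47/105); sign now +1
reciprocity: (47/105) = +1·(105/47) since 47 mod 4 = 3, 105 mod 4 = 1; sign now +1
(105/47) = (11/47)   [reduce mod 47]
reciprocity: (11/47) = -1·(47/11) since 11 mod 4 = 3, 47 mod 4 = 3; sign now -1
(47/11) = (3/11)   [reduce mod 11]
reciprocity: (3/11) = -1·(11/3) since 3 mod 4 = 3, 11 mod 4 = 3; sign now +1
(11/3) = (2/3)   [reduce mod 3]
2 = 2^1·1; (2/3) = -1 since 3 mod 8 = 3, so (2/3) = (-1)^1·(1/3); sign now -1
(1/3) = 1; final value = sign = -1

-1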